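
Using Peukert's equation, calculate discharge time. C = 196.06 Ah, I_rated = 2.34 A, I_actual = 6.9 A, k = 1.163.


t_rated = C / I_rated = 196.06 / 2.34 = 83.786 hr
(I_rated/I)^k = (0.33913)^1.163 = 0.28433
t = t_rated * (I_rated/I)^k = 83.786 * 0.28433 = 23.82 hr

23.82 hr


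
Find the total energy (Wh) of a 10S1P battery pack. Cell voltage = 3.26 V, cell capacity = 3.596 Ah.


E = Ns * Vcell * Np * Ccell = 10 * 3.26 * 1 * 3.596 = 117.2 Wh

117.2 Wh


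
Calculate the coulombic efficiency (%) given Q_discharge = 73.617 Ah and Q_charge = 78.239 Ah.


eta_c = Q_dis / Q_chg * 100 = 73.617 / 78.239 * 100 = 94.09%

94.09%


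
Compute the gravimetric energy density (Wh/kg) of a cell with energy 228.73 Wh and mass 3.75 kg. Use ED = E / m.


ED = E / m = 228.73 / 3.75 = 60.99 Wh/kg

60.99 Wh/kg


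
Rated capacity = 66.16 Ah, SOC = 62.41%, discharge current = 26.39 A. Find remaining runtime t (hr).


Step 1: remaining = SOC/100 * C_total = 62.41/100 * 66.16 = 41.29 Ah
Step 2: t = remaining / I = 41.29 / 26.39 = 1.565 hr

1.565 hr


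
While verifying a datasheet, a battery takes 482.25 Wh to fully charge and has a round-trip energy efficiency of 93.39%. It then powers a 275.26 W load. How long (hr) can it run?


Step 1: E_discharge = eta/100 * E_charge = 93.39/100 * 482.25 = 450.37 Wh
Step 2: t = E_discharge / P = 450.37 / 275.26 = 1.636 hr

1.636 hr


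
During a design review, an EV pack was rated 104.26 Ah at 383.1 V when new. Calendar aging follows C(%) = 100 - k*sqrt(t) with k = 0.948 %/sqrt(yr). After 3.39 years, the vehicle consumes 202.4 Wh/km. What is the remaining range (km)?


Step 1: capacity retention = 100 - 0.948 * sqrt(3.39) = 100 - 0.948 * 1.8412 = 98.255%
Step 2: C_now = 104.26 * 98.255/100 = 102.44 Ah
Step 3: E_pack = V * C_now = 383.1 * 102.44 = 39245 Wh
Step 4: range = E_pack / consumption = 39245 / 202.4 = 193.9 km

193.9 km


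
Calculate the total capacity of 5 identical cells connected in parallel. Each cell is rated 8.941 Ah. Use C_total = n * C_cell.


C_total = 5 * 8.941 = 44.705 Ah

44.705 Ah


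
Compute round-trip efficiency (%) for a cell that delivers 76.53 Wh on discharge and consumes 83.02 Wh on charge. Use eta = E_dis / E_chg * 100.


eta_e = E_dis / E_chg * 100 = 76.53 / 83.02 * 100 = 92.18%

92.18%


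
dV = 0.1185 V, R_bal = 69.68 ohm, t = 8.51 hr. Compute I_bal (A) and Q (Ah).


I_bal = dV / R = 0.1185 / 69.68 = 0.0017006 A
Q = I_bal * t = 0.0017006 * 8.51 = 0.01447 Ah

I=0.0017006 A, Q=0.01447 Ah


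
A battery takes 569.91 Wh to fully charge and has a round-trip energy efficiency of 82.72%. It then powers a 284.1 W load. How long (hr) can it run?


Step 1: E_discharge = eta/100 * E_charge = 82.72/100 * 569.91 = 471.43 Wh
Step 2: t = E_discharge / P = 471.43 / 284.1 = 1.659 hr

1.659 hr


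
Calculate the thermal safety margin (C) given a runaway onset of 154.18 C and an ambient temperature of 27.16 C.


Safety margin = 154.18 C - 27.16 C = 127.02 C

127.02 C


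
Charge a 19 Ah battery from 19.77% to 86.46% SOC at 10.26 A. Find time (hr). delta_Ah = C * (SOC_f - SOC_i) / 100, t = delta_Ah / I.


delta_Ah = 19 * (86.46 - 19.77) / 100 = 12.671 Ah
t = delta_Ah / I = 12.671 / 10.26 = 1.235 hr

1.235 hr


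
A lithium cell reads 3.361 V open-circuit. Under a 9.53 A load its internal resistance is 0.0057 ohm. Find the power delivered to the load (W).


Step 1: V_terminal = OCV - I*R = 3.361 - 9.53 * 0.0057 = 3.3067 V
Step 2: P_out = V_terminal * I = 3.3067 * 9.53 = 31.51 W

31.51 W


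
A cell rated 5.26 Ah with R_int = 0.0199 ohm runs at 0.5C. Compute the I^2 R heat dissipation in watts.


Step 1: I = C_rate * capacity = 0.5 * 5.26 = 2.63 A
Step 2: Q = I^2 * R = 2.63^2 * 0.0199 = 6.9169 * 0.0199 = 0.1376 W

0.1376 W


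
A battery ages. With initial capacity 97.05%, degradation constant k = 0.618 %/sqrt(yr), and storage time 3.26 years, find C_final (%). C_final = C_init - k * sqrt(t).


Step 1: sqrt(3.26 yr) = 1.8055
Step 2: drop = 0.618 * 1.8055 = 1.1158
Step 3: C_final = 97.05 - 1.1158 = 95.93%

95.93%


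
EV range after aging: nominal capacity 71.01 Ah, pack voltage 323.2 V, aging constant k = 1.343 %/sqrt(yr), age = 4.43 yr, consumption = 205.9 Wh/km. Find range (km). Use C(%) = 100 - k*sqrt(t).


Step 1: capacity retention = 100 - 1.343 * sqrt(4.43) = 100 - 1.343 * 2.1048 = 97.173%
Step 2: C_now = 71.01 * 97.173/100 = 69.003 Ah
Step 3: E_pack = V * C_now = 323.2 * 69.003 = 22302 Wh
Step 4: range = E_pack / consumption = 22302 / 205.9 = 108.3 km

108.3 km


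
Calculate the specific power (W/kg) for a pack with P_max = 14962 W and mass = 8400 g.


Convert: m = 8400 g = 8.4 kg
SP = P / m = 14962 / 8.4 = 1781 W/kg

1781 W/kg


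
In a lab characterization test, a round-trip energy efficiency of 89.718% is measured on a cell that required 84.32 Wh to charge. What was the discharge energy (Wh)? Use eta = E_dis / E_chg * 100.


E_dis = eta/100 * E_chg = 89.718/100 * 84.32 = 75.65 Wh

75.65 Wh


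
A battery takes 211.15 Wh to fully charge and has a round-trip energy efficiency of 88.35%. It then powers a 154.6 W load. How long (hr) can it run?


Step 1: E_discharge = eta/100 * E_charge = 88.35/100 * 211.15 = 186.55 Wh
Step 2: t = E_discharge / P = 186.55 / 154.6 = 1.207 hr

1.207 hr


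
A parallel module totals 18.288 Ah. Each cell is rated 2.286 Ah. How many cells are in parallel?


n = C_total / C_cell = 18.288 / 2.286 = 8

8


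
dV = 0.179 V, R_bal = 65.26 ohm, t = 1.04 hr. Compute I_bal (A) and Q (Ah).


I_bal = dV / R = 0.179 / 65.26 = 0.0027429 A
Q = I_bal * t = 0.0027429 * 1.04 = 0.002853 Ah

I=0.0027429 A, Q=0.002853 Ah


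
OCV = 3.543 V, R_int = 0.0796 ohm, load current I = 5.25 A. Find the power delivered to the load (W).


Step 1: V_terminal = OCV - I*R = 3.543 - 5.25 * 0.0796 = 3.1251 V
Step 2: P_out = V_terminal * I = 3.1251 * 5.25 = 16.41 W

16.41 W


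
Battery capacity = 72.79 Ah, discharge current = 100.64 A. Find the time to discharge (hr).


t = capacity / current = 72.79 / 100.64 = 0.7233 hr

0.7233 hr


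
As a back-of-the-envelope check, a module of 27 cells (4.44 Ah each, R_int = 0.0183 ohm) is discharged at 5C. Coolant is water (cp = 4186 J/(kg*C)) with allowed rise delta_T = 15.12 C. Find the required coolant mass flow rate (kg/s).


Step 1: I = 5 * 4.44 = 22.2 A
Step 2: Q_cell = I^2 * R = 22.2^2 * 0.0183 = 9.019 W
Step 3: Q_total = 27 * 9.019 = 243.51 W
Step 4: m_dot = Q_total / (cp * dT) = 243.51 / (4186 * 15.12) = 0.003847 kg/s

0.003847 kg/s


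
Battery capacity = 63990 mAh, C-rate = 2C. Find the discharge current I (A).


Convert: capacity = 63990 mAh = 63.99 Ah
At 2C: I = 2 * 63.99 Ah = 127.98 A

127.98 A


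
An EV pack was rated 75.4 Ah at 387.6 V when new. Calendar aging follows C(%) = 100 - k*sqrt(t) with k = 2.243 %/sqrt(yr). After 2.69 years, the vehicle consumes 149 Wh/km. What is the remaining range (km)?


Step 1: capacity retention = 100 - 2.243 * sqrt(2.69) = 100 - 2.243 * 1.6401 = 96.321%
Step 2: C_now = 75.4 * 96.321/100 = 72.626 Ah
Step 3: E_pack = V * C_now = 387.6 * 72.626 = 28150 Wh
Step 4: range = E_pack / consumption = 28150 / 149 = 188.9 km

188.9 km


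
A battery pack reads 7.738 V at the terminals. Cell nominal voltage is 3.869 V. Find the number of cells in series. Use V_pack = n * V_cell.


n = V_pack / V_cell = 7.738 / 3.869 = 2

2


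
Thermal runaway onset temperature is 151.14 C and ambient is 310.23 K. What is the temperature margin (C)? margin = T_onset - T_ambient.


Convert: T_ambient = 310.23 K = 37.08 C
margin = 151.14 - 37.08 = 114.06 C

114.06 C


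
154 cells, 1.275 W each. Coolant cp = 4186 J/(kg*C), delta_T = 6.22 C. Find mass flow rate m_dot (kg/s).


Step 1: Total heat Q = 154 * 1.275 W = 196.35 W
Step 2: denom = cp * dT = 4186 * 6.22 = 26037
Step 3: m_dot = 196.35 / 26037 = 0.007541 kg/s

0.007541 kg/s


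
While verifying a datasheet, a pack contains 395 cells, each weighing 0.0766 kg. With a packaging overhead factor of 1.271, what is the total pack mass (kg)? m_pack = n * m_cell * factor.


m_pack = n * m_cell * overhead = 395 * 0.0766 * 1.271 = 38.46 kg

38.46 kg


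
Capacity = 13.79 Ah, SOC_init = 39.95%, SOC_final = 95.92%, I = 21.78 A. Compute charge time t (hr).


Step 1: dSOC = 95.92% - 39.95% = 55.97%
Step 2: delta_Ah = 13.79 * 55.97 / 100 = 7.7183 Ah
Step 3: t = 7.7183 / 21.78 = 0.3544 hr

0.3544 hr


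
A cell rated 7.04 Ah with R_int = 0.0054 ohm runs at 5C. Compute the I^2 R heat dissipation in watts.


Step 1: I = C_rate * capacity = 5 * 7.04 = 35.2 A
Step 2: Q = I^2 * R = 35.2^2 * 0.0054 = 1239 * 0.0054 = 6.691 W

6.691 W


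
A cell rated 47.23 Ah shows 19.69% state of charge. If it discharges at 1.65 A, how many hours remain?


Step 1: remaining = SOC/100 * C_total = 19.69/100 * 47.23 = 9.2996 Ah
Step 2: t = remaining / I = 9.2996 / 1.65 = 5.636 hr

5.636 hr


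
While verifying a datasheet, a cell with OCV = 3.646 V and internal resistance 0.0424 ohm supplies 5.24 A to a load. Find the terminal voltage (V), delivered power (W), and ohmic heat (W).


Step 1: V_terminal = OCV - I*R = 3.646 - 5.24 * 0.0424 = 3.4238 V
Step 2: P_out = V_terminal * I = 3.4238 * 5.24 = 17.94 W
Step 3: Q = I^2 * R = 5.24^2 * 0.0424 = 1.164 W

V=3.4238 V, P=17.94 W, Q=1.164 W


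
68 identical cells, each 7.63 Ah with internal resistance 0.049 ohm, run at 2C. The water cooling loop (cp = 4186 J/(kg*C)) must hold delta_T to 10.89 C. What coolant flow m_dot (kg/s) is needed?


Step 1: I = 2 * 7.63 = 15.26 A
Step 2: Q_cell = I^2 * R = 15.26^2 * 0.049 = 11.411 W
Step 3: Q_total = 68 * 11.411 = 775.95 W
Step 4: m_dot = Q_total / (cp * dT) = 775.95 / (4186 * 10.89) = 0.01702 kg/s

0.01702 kg/s


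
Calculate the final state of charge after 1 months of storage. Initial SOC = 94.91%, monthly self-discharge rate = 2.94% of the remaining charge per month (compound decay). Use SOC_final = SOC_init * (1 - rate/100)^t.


Monthly retention factor = 1 - 2.94/100 = 0.9706
Over 1 months: factor^1 = 0.9706
SOC_final = 94.91 * 0.9706 = 92.12%

92.12%


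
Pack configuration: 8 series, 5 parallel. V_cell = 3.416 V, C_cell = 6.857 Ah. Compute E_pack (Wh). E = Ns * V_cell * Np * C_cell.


V_pack = 8 * 3.416 = 27.328 V
C_pack = 5 * 6.857 = 34.285 Ah
E = V_pack * C_pack = 27.328 * 34.285 = 936.9 Wh

936.9 Wh


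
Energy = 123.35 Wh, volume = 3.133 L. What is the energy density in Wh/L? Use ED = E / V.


Volumetric ED = 123.35 Wh / 3.133 L = 39.37 Wh/L

39.37 Wh/L


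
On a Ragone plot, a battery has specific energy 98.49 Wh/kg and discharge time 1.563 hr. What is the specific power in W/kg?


P_specific = E / t = 98.49 / 1.563 = 63.01 W/kg

63.01 W/kg


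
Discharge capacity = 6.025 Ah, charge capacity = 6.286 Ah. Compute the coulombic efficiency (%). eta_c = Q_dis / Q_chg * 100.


Coulombic efficiency = 6.025/6.286 * 100% = 95.85%

95.85%


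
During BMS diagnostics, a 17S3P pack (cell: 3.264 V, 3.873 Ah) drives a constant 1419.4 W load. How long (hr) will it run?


Step 1: E_pack = Ns * V_cell * Np * C_cell = 17 * 3.264 * 3 * 3.873 = 644.72 Wh
Step 2: t = E_pack / P = 644.72 / 1419.4 = 0.4542 hr

0.4542 hr


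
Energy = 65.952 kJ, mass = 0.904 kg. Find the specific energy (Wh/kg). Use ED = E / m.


Convert: E = 65.952 kJ = 18.32 Wh
ED = E / m = 18.32 / 0.904 = 20.27 Wh/kg

20.27 Wh/kg


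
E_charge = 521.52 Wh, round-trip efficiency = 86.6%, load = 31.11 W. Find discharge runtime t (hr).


Step 1: E_discharge = eta/100 * E_charge = 86.6/100 * 521.52 = 451.64 Wh
Step 2: t = E_discharge / P = 451.64 / 31.11 = 14.52 hr

14.52 hr


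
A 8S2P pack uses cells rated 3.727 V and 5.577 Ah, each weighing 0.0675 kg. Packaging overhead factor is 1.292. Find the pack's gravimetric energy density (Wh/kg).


Step 1: V_pack = 8 * 3.727 = 29.816 V
Step 2: C_pack = 2 * 5.577 = 11.154 Ah
Step 3: E_pack = V_pack * C_pack = 29.816 * 11.154 = 332.57 Wh
Step 4: m_pack = 8 * 2 * 0.0675 * 1.292 = 1.3954 kg
Step 5: ED = E_pack / m_pack = 332.57 / 1.3954 = 238.3 Wh/kg

238.3 Wh/kg


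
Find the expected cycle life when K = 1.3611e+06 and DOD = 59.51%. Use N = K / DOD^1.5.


Step 1: DOD^1.5 = 59.51^1.5 = 459.08
Step 2: N = 1.3611e+06 / 459.08 = 2965 cycles

2965 cycles


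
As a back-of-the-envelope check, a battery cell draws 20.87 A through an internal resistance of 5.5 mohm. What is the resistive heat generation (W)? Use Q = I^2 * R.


Convert: R = 5.5 mohm = 0.0055 ohm
I^2 = 435.56
Q = 435.56 * 0.0055 = 2.396 W

2.396 W


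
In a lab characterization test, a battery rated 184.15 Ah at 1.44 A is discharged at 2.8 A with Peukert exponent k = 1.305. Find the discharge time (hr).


t_rated = C / I_rated = 184.15 / 1.44 = 127.88 hr
(I_rated/I)^k = (0.51429)^1.305 = 0.41988
t = t_rated * (I_rated/I)^k = 127.88 * 0.41988 = 53.69 hr

53.69 hr


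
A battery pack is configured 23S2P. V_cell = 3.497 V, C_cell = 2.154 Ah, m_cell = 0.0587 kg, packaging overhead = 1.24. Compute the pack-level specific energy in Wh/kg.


Step 1: V_pack = 23 * 3.497 = 80.431 V
Step 2: C_pack = 2 * 2.154 = 4.308 Ah
Step 3: E_pack = V_pack * C_pack = 80.431 * 4.308 = 346.5 Wh
Step 4: m_pack = 23 * 2 * 0.0587 * 1.24 = 3.3482 kg
Step 5: ED = E_pack / m_pack = 346.5 / 3.3482 = 103.5 Wh/kg

103.5 Wh/kg


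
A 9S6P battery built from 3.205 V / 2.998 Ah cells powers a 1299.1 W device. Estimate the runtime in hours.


Step 1: E_pack = Ns * V_cell * Np * C_cell = 9 * 3.205 * 6 * 2.998 = 518.86 Wh
Step 2: t = E_pack / P = 518.86 / 1299.1 = 0.3994 hr

0.3994 hr


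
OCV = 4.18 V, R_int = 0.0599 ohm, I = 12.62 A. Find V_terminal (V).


IR drop = 12.62 * 0.0599 = 0.75594 V
V = 4.18 - 0.75594 = 3.424 V

3.424 V


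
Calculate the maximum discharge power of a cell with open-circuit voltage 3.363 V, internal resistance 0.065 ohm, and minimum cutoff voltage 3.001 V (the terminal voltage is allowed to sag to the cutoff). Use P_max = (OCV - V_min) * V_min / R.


P_max = (OCV - V_min) * V_min / R = (3.363 - 3.001) * 3.001 / 0.065 = 0.362 * 3.001 / 0.065 = 16.71 W

16.71 W


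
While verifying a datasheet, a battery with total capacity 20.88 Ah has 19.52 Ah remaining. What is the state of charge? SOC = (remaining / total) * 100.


SOC = (remaining / total) * 100 = (19.52 / 20.88) * 100 = 93.49%

93.49%


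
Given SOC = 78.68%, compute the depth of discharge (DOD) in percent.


Complement of SOC: DOD = 100% - 78.68% = 21.32%

21.32%


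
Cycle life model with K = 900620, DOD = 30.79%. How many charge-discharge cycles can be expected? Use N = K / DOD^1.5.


Step 1: DOD^1.5 = 30.79^1.5 = 170.85
Step 2: N = 900620 / 170.85 = 5271 cycles

5271 cycles


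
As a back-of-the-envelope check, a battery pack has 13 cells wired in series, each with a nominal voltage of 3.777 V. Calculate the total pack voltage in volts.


With 13 cells in series at 3.777 V each, V_pack = 49.101 V

49.101 V


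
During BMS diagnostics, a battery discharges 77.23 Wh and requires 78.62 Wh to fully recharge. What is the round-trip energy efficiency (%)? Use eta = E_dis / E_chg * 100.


eta_e = E_dis / E_chg * 100 = 77.23 / 78.62 * 100 = 98.23%

98.23%


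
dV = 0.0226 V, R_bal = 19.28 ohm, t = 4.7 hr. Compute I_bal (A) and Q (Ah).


I_bal = dV / R = 0.0226 / 19.28 = 0.0011722 A
Q = I_bal * t = 0.0011722 * 4.7 = 0.005509 Ah

I=0.0011722 A, Q=0.005509 Ah


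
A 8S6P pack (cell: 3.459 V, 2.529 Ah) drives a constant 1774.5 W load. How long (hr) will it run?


Step 1: E_pack = Ns * V_cell * Np * C_cell = 8 * 3.459 * 6 * 2.529 = 419.89 Wh
Step 2: t = E_pack / P = 419.89 / 1774.5 = 0.2366 hr

0.2366 hr


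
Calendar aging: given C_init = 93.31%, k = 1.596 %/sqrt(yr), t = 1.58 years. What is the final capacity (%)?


Step 1: sqrt(1.58 yr) = 1.257
Step 2: drop = 1.596 * 1.257 = 2.0062
Step 3: C_final = 93.31 - 2.0062 = 91.30%

91.30%


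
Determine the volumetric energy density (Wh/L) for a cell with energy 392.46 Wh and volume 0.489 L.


ED = E / V = 392.46 / 0.489 = 802.6 Wh/L

802.6 Wh/L


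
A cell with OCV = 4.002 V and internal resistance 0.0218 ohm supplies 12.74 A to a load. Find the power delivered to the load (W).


Step 1: V_terminal = OCV - I*R = 4.002 - 12.74 * 0.0218 = 3.7243 V
Step 2: P_out = V_terminal * I = 3.7243 * 12.74 = 47.45 W

47.45 W


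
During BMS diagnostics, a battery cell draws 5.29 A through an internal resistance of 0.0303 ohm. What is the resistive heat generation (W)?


I^2 = 27.984
Q = 27.984 * 0.0303 = 0.8479 W

0.8479 W


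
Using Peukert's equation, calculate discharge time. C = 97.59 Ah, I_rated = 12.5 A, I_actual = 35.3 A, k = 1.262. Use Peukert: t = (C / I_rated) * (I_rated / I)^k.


t_rated = C / I_rated = 97.59 / 12.5 = 7.8072 hr
(I_rated/I)^k = (0.35411)^1.262 = 0.26978
t = t_rated * (I_rated/I)^k = 7.8072 * 0.26978 = 2.106 hr

2.106 hr


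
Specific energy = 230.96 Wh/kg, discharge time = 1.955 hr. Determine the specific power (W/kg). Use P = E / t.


Specific power = 230.96 Wh/kg / 1.955 hr = 118.1 W/kg

118.1 W/kg


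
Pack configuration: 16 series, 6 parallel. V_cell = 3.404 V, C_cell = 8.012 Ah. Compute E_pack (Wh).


V_pack = 16 * 3.404 = 54.464 V
C_pack = 6 * 8.012 = 48.072 Ah
E = V_pack * C_pack = 54.464 * 48.072 = 2618 Wh

2618 Wh


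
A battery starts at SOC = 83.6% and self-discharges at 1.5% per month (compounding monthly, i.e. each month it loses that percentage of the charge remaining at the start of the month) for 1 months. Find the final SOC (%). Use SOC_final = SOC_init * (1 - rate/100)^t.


Monthly retention factor = 1 - 1.5/100 = 0.985
Over 1 months: factor^1 = 0.985
SOC_final = 83.6 * 0.985 = 82.35%

82.35%


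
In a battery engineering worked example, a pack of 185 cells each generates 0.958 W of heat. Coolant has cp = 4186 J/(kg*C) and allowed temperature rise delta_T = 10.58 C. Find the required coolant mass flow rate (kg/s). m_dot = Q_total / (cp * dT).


Step 1: Total heat Q = 185 * 0.958 W = 177.23 W
Step 2: denom = cp * dT = 4186 * 10.58 = 44288
Step 3: m_dot = 177.23 / 44288 = 0.004002 kg/s

0.004002 kg/s


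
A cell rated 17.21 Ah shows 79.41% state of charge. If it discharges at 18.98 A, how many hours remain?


Step 1: remaining = SOC/100 * C_total = 79.41/100 * 17.21 = 13.666 Ah
Step 2: t = remaining / I = 13.666 / 18.98 = 0.7200 hr

0.7200 hr


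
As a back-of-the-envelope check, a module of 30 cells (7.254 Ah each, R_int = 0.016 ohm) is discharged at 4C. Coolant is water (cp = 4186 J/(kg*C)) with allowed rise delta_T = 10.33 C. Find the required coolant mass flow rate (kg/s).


Step 1: I = 4 * 7.254 = 29.016 A
Step 2: Q_cell = I^2 * R = 29.016^2 * 0.016 = 13.471 W
Step 3: Q_total = 30 * 13.471 = 404.13 W
Step 4: m_dot = Q_total / (cp * dT) = 404.13 / (4186 * 10.33) = 0.009346 kg/s

0.009346 kg/s


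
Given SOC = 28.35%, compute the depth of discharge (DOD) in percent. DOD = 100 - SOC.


Complement of SOC: DOD = 100% - 28.35% = 71.65%

71.65%


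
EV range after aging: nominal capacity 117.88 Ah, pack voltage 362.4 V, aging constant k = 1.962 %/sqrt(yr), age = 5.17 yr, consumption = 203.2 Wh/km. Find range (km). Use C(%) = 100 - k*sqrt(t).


Step 1: capacity retention = 100 - 1.962 * sqrt(5.17) = 100 - 1.962 * 2.2738 = 95.539%
Step 2: C_now = 117.88 * 95.539/100 = 112.62 Ah
Step 3: E_pack = V * C_now = 362.4 * 112.62 = 40813 Wh
Step 4: range = E_pack / consumption = 40813 / 203.2 = 200.9 km

200.9 km


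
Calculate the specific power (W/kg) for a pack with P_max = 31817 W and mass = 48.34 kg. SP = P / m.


Specific power = 31817 W / 48.34 kg = 658.2 W/kg

658.2 W/kg


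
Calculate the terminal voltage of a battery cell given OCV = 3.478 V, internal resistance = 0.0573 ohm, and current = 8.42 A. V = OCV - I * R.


IR drop = 8.42 * 0.0573 = 0.48247 V
V = 3.478 - 0.48247 = 2.996 V

2.996 V


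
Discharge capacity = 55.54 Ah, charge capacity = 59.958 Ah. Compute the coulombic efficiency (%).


eta_c = Q_dis / Q_chg * 100 = 55.54 / 59.958 * 100 = 92.63%

92.63%


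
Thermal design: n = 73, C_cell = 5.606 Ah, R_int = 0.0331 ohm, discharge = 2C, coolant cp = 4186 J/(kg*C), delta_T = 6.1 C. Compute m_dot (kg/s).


Step 1: I = 2 * 5.606 = 11.212 A
Step 2: Q_cell = I^2 * R = 11.212^2 * 0.0331 = 4.161 W
Step 3: Q_total = 73 * 4.161 = 303.75 W
Step 4: m_dot = Q_total / (cp * dT) = 303.75 / (4186 * 6.1) = 0.01190 kg/s

0.01190 kg/s


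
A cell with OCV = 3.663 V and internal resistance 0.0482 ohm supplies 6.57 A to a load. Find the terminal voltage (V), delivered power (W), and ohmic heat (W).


Step 1: V_terminal = OCV - I*R = 3.663 - 6.57 * 0.0482 = 3.3463 V
Step 2: P_out = V_terminal * I = 3.3463 * 6.57 = 21.99 W
Step 3: Q = I^2 * R = 6.57^2 * 0.0482 = 2.081 W

V=3.3463 V, P=21.99 W, Q=2.081 W


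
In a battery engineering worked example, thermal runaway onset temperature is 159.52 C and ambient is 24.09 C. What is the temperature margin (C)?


Safety margin = 159.52 C - 24.09 C = 135.43 C

135.43 C


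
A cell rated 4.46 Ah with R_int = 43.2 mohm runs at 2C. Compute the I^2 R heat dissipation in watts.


Convert: R = 43.2 mohm = 0.0432 ohm
Step 1: I = C_rate * capacity = 2 * 4.46 = 8.92 A
Step 2: Q = I^2 * R = 8.92^2 * 0.0432 = 79.566 * 0.0432 = 3.437 W

3.437 W


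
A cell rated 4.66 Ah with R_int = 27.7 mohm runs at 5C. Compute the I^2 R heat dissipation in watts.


Convert: R = 27.7 mohm = 0.0277 ohm
Step 1: I = C_rate * capacity = 5 * 4.66 = 23.3 A
Step 2: Q = I^2 * R = 23.3^2 * 0.0277 = 542.89 * 0.0277 = 15.04 W

15.04 W


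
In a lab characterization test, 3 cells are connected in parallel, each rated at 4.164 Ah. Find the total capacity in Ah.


Parallel capacities add: 3 * 4.164 Ah = 12.492 Ah

12.492 Ah


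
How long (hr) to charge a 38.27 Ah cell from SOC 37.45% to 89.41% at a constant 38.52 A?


delta_Ah = 38.27 * (89.41 - 37.45) / 100 = 19.885 Ah
t = delta_Ah / I = 19.885 / 38.52 = 0.5162 hr

0.5162 hr


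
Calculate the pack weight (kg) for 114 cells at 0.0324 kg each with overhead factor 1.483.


Cell mass sum = 114 * 0.0324 = 3.6936 kg
With overhead 1.483: m_pack = 3.6936 * 1.483 = 5.478 kg

5.478 kg


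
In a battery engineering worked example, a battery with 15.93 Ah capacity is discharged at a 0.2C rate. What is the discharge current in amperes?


At 0.2C: I = 0.2 * 15.93 Ah = 3.186 A

3.186 A


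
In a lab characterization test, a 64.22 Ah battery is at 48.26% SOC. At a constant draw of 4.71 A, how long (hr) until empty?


Step 1: remaining = SOC/100 * C_total = 48.26/100 * 64.22 = 30.993 Ah
Step 2: t = remaining / I = 30.993 / 4.71 = 6.580 hr

6.580 hr


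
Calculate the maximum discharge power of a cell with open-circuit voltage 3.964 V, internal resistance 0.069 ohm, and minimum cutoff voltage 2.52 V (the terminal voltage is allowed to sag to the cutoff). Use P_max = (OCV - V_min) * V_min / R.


P_max = (OCV - V_min) * V_min / R = (3.964 - 2.52) * 2.52 / 0.069 = 1.444 * 2.52 / 0.069 = 52.74 W

52.74 W


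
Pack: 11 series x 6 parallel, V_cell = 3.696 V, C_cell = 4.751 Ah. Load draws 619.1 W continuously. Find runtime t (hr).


Step 1: E_pack = Ns * V_cell * Np * C_cell = 11 * 3.696 * 6 * 4.751 = 1158.9 Wh
Step 2: t = E_pack / P = 1158.9 / 619.1 = 1.872 hr

1.872 hr


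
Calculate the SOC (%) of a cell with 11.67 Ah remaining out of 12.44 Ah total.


SOC% = 11.67 / 12.44 * 100 = 93.81%

93.81%


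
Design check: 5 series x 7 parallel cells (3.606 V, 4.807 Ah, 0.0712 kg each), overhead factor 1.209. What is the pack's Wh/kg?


Step 1: V_pack = 5 * 3.606 = 18.03 V
Step 2: C_pack = 7 * 4.807 = 33.649 Ah
Step 3: E_pack = V_pack * C_pack = 18.03 * 33.649 = 606.69 Wh
Step 4: m_pack = 5 * 7 * 0.0712 * 1.209 = 3.0128 kg
Step 5: ED = E_pack / m_pack = 606.69 / 3.0128 = 201.4 Wh/kg

201.4 Wh/kg


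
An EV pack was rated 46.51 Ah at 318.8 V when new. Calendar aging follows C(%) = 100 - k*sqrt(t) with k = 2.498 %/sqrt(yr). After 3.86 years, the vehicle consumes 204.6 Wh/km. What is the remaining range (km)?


Step 1: capacity retention = 100 - 2.498 * sqrt(3.86) = 100 - 2.498 * 1.9647 = 95.092%
Step 2: C_now = 46.51 * 95.092/100 = 44.227 Ah
Step 3: E_pack = V * C_now = 318.8 * 44.227 = 14100 Wh
Step 4: range = E_pack / consumption = 14100 / 204.6 = 68.91 km

68.91 km


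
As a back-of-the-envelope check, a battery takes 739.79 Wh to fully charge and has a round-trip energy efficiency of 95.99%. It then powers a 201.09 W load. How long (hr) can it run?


Step 1: E_discharge = eta/100 * E_charge = 95.99/100 * 739.79 = 710.12 Wh
Step 2: t = E_discharge / P = 710.12 / 201.09 = 3.531 hr

3.531 hr


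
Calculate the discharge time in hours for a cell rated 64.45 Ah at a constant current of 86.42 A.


t = capacity / current = 64.45 / 86.42 = 0.7458 hr

0.7458 hr


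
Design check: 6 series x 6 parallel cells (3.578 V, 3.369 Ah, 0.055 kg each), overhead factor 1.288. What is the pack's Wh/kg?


Step 1: V_pack = 6 * 3.578 = 21.468 V
Step 2: C_pack = 6 * 3.369 = 20.214 Ah
Step 3: E_pack = V_pack * C_pack = 21.468 * 20.214 = 433.95 Wh
Step 4: m_pack = 6 * 6 * 0.055 * 1.288 = 2.5502 kg
Step 5: ED = E_pack / m_pack = 433.95 / 2.5502 = 170.2 Wh/kg

170.2 Wh/kg


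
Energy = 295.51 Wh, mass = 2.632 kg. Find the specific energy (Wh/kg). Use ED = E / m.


ED = E / m = 295.51 / 2.632 = 112.3 Wh/kg

112.3 Wh/kg


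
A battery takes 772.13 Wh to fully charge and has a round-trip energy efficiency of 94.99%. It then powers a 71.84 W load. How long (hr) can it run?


Step 1: E_discharge = eta/100 * E_charge = 94.99/100 * 772.13 = 733.45 Wh
Step 2: t = E_discharge / P = 733.45 / 71.84 = 10.21 hr

10.21 hr


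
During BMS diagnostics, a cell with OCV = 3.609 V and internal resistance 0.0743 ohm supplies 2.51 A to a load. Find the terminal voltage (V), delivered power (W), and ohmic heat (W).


Step 1: V_terminal = OCV - I*R = 3.609 - 2.51 * 0.0743 = 3.4225 V
Step 2: P_out = V_terminal * I = 3.4225 * 2.51 = 8.590 W
Step 3: Q = I^2 * R = 2.51^2 * 0.0743 = 0.4681 W

V=3.4225 V, P=8.590 W, Q=0.4681 W


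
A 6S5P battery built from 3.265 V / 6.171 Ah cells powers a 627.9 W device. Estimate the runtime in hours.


Step 1: E_pack = Ns * V_cell * Np * C_cell = 6 * 3.265 * 5 * 6.171 = 604.45 Wh
Step 2: t = E_pack / P = 604.45 / 627.9 = 0.9627 hr

0.9627 hr


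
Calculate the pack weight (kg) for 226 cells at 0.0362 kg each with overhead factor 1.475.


Cell mass sum = 226 * 0.0362 = 8.1812 kg
With overhead 1.475: m_pack = 8.1812 * 1.475 = 12.07 kg

12.07 kg


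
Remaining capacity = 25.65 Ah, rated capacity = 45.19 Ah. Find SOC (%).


SOC% = 25.65 / 45.19 * 100 = 56.76%

56.76%


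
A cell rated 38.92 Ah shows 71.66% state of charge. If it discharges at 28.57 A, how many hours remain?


Step 1: remaining = SOC/100 * C_total = 71.66/100 * 38.92 = 27.89 Ah
Step 2: t = remaining / I = 27.89 / 28.57 = 0.9762 hr

0.9762 hr


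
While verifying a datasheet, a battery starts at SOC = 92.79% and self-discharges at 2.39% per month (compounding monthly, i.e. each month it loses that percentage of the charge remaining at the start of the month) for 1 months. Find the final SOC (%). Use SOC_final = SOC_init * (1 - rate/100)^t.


decay = (1 - 2.39/100)^1 = 0.9761
SOC_final = 92.79 * 0.9761 = 90.57%

90.57%


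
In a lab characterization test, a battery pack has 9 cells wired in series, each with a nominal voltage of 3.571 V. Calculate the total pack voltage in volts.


Series voltages add: 9 * 3.571 V = 32.139 V

32.139 V


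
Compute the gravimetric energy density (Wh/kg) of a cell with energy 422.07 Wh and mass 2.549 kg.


Specific energy = 422.07 Wh / 2.549 kg = 165.6 Wh/kg

165.6 Wh/kg


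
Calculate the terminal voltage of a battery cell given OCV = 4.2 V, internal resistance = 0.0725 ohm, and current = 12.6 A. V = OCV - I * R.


V = OCV - I*R = 4.2 - 12.6 * 0.0725 = 3.287 V

3.287 V


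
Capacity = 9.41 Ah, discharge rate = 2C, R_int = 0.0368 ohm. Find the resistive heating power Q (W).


Step 1: I = C_rate * capacity = 2 * 9.41 = 18.82 A
Step 2: Q = I^2 * R = 18.82^2 * 0.0368 = 354.19 * 0.0368 = 13.03 W

13.03 W


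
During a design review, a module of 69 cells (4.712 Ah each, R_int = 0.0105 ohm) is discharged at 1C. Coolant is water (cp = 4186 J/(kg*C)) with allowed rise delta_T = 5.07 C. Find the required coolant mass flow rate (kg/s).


Step 1: I = 1 * 4.712 = 4.712 A
Step 2: Q_cell = I^2 * R = 4.712^2 * 0.0105 = 0.23313 W
Step 3: Q_total = 69 * 0.23313 = 16.086 W
Step 4: m_dot = Q_total / (cp * dT) = 16.086 / (4186 * 5.07) = 7.580e-04 kg/s

7.580e-04 kg/s


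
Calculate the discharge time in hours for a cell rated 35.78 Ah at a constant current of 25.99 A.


t = capacity / current = 35.78 / 25.99 = 1.377 hr

1.377 hr


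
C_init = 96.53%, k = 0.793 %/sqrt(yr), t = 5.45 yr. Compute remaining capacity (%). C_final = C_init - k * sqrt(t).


sqrt(t) = sqrt(5.45) = 2.3345
C_final = 96.53 - 0.793 * 2.3345 = 94.68%

94.68%


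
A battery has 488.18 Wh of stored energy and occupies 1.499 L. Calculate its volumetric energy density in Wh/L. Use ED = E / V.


ED = E / V = 488.18 / 1.499 = 325.7 Wh/L

325.7 Wh/L


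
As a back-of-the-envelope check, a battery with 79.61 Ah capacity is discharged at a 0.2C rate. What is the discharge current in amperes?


I = C_rate * capacity = 0.2 * 79.61 = 15.922 A

15.922 A


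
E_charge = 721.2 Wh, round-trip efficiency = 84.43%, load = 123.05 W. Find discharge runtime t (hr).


Step 1: E_discharge = eta/100 * E_charge = 84.43/100 * 721.2 = 608.91 Wh
Step 2: t = E_discharge / P = 608.91 / 123.05 = 4.948 hr

4.948 hr


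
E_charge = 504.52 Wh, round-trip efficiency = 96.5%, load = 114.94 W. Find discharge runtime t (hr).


Step 1: E_discharge = eta/100 * E_charge = 96.5/100 * 504.52 = 486.86 Wh
Step 2: t = E_discharge / P = 486.86 / 114.94 = 4.236 hr

4.236 hr


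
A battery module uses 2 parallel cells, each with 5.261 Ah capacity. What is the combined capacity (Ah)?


C_total = 2 * 5.261 = 10.522 Ah

10.522 Ah


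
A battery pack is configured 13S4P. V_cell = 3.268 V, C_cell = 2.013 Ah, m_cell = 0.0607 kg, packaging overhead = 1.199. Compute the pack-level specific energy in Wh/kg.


Step 1: V_pack = 13 * 3.268 = 42.484 V
Step 2: C_pack = 4 * 2.013 = 8.052 Ah
Step 3: E_pack = V_pack * C_pack = 42.484 * 8.052 = 342.08 Wh
Step 4: m_pack = 13 * 4 * 0.0607 * 1.199 = 3.7845 kg
Step 5: ED = E_pack / m_pack = 342.08 / 3.7845 = 90.39 Wh/kg

90.39 Wh/kg


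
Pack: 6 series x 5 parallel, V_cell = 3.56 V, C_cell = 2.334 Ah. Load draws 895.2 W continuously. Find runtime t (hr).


Step 1: E_pack = Ns * V_cell * Np * C_cell = 6 * 3.56 * 5 * 2.334 = 249.27 Wh
Step 2: t = E_pack / P = 249.27 / 895.2 = 0.2785 hr

0.2785 hr


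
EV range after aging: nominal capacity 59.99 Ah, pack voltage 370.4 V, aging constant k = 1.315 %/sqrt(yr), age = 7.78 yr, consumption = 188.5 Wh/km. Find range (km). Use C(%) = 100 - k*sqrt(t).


Step 1: capacity retention = 100 - 1.315 * sqrt(7.78) = 100 - 1.315 * 2.7893 = 96.332%
Step 2: C_now = 59.99 * 96.332/100 = 57.79 Ah
Step 3: E_pack = V * C_now = 370.4 * 57.79 = 21405 Wh
Step 4: range = E_pack / consumption = 21405 / 188.5 = 113.6 km

113.6 km


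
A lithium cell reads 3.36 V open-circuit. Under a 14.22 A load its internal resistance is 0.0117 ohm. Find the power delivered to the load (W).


Step 1: V_terminal = OCV - I*R = 3.36 - 14.22 * 0.0117 = 3.1936 V
Step 2: P_out = V_terminal * I = 3.1936 * 14.22 = 45.41 W

45.41 W


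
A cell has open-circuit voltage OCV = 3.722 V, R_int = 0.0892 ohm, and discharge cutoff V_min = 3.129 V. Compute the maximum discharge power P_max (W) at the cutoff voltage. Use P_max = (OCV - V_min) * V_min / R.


dV = OCV - V_min = 0.593 V (so I_max = dV / R)
P_max = dV * V_min / R = 0.593 * 3.129 / 0.0892 = 20.80 W

20.80 W


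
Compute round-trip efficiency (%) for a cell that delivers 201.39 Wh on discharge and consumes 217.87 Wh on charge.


Round-trip efficiency = 201.39/217.87 * 100% = 92.44%

92.44%


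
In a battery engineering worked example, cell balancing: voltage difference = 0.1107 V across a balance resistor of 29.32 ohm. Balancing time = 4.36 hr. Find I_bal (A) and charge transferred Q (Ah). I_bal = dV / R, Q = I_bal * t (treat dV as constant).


I_bal = dV / R = 0.1107 / 29.32 = 0.0037756 A
Q = I_bal * t = 0.0037756 * 4.36 = 0.01646 Ah

I=0.0037756 A, Q=0.01646 Ah


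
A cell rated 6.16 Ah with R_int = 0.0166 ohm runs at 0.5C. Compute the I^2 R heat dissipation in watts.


Step 1: I = C_rate * capacity = 0.5 * 6.16 = 3.08 A
Step 2: Q = I^2 * R = 3.08^2 * 0.0166 = 9.4864 * 0.0166 = 0.1575 W

0.1575 W


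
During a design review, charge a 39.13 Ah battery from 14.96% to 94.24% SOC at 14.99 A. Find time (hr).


Step 1: dSOC = 94.24% - 14.96% = 79.28%
Step 2: delta_Ah = 39.13 * 79.28 / 100 = 31.022 Ah
Step 3: t = 31.022 / 14.99 = 2.070 hr

2.070 hr


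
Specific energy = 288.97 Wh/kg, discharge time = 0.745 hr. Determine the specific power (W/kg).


P_specific = E / t = 288.97 / 0.745 = 387.9 W/kg

387.9 W/kg


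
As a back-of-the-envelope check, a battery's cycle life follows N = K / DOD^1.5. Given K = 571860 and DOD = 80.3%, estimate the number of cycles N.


Step 1: DOD^1.5 = 80.3^1.5 = 719.57
Step 2: N = 571860 / 719.57 = 794.7 cycles

794.7 cycles


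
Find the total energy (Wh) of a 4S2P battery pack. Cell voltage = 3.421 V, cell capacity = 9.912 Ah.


E = Ns * Vcell * Np * Ccell = 4 * 3.421 * 2 * 9.912 = 271.3 Wh

271.3 Wh


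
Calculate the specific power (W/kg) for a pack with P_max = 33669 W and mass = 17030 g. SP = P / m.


Convert: m = 17030 g = 17.03 kg
SP = P / m = 33669 / 17.03 = 1977 W/kg

1977 W/kg


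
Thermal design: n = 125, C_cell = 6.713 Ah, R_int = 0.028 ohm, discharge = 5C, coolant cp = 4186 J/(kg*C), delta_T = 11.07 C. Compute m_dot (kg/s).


Step 1: I = 5 * 6.713 = 33.565 A
Step 2: Q_cell = I^2 * R = 33.565^2 * 0.028 = 31.545 W
Step 3: Q_total = 125 * 31.545 = 3943.1 W
Step 4: m_dot = Q_total / (cp * dT) = 3943.1 / (4186 * 11.07) = 0.08509 kg/s

0.08509 kg/s


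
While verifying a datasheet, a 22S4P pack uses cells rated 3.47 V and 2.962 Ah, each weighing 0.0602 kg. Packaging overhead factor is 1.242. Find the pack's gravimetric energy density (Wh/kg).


Step 1: V_pack = 22 * 3.47 = 76.34 V
Step 2: C_pack = 4 * 2.962 = 11.848 Ah
Step 3: E_pack = V_pack * C_pack = 76.34 * 11.848 = 904.48 Wh
Step 4: m_pack = 22 * 4 * 0.0602 * 1.242 = 6.5796 kg
Step 5: ED = E_pack / m_pack = 904.48 / 6.5796 = 137.5 Wh/kg

137.5 Wh/kg


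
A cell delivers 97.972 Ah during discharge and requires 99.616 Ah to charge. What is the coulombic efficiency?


eta_c = Q_dis / Q_chg * 100 = 97.972 / 99.616 * 100 = 98.35%

98.35%


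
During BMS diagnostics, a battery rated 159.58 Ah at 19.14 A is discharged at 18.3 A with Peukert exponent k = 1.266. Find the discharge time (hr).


Step 1: t_rated = C / I_rated = 159.58 / 19.14 = 8.3375 hr
Step 2: ratio = 19.14 / 18.3 = 1.0459
Step 3: ratio^k = 1.0459^1.266 = 1.0585
Step 4: t = t_rated * ratio^k = 8.3375 * 1.0585 = 8.825 hr

8.825 hr


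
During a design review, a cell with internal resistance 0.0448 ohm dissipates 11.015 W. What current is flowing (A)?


I = sqrt(Q / R) = sqrt(11.015 / 0.0448) = sqrt(245.87) = 15.68 A

15.68 A


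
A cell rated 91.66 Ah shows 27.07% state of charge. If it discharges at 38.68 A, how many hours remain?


Step 1: remaining = SOC/100 * C_total = 27.07/100 * 91.66 = 24.812 Ah
Step 2: t = remaining / I = 24.812 / 38.68 = 0.6415 hr

0.6415 hr


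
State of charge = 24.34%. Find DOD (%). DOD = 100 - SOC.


Complement of SOC: DOD = 100% - 24.34% = 75.66%

75.66%


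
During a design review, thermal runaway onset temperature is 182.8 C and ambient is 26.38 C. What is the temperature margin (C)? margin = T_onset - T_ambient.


Safety margin = 182.8 C - 26.38 C = 156.42 C

156.42 C


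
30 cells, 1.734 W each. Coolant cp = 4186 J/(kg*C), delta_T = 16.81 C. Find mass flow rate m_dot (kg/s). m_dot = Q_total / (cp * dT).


Q_total = 30 * 1.734 = 52.02 W
m_dot = Q_total / (cp * dT) = 52.02 / (4186 * 16.81) = 7.393e-04 kg/s

7.393e-04 kg/s


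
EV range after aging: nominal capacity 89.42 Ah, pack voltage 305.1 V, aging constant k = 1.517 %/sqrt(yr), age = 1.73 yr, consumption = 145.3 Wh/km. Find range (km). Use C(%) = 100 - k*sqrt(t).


Step 1: capacity retention = 100 - 1.517 * sqrt(1.73) = 100 - 1.517 * 1.3153 = 98.005%
Step 2: C_now = 89.42 * 98.005/100 = 87.636 Ah
Step 3: E_pack = V * C_now = 305.1 * 87.636 = 26738 Wh
Step 4: range = E_pack / consumption = 26738 / 145.3 = 184.0 km

184.0 km


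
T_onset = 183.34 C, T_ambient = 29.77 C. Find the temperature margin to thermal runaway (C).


margin = T_onset - T_ambient = 183.34 - 29.77 = 153.57 C

153.57 C


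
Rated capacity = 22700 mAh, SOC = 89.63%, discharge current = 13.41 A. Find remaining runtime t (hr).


Convert: C_total = 22700 mAh = 22.7 Ah
Step 1: remaining = SOC/100 * C_total = 89.63/100 * 22.7 = 20.346 Ah
Step 2: t = remaining / I = 20.346 / 13.41 = 1.517 hr

1.517 hr


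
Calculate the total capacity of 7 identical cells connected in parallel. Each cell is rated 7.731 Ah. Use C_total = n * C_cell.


C_total = 7 * 7.731 = 54.117 Ah

54.117 Ah


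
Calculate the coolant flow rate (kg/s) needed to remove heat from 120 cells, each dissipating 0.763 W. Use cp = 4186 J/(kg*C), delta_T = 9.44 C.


Q_total = 120 * 0.763 = 91.56 W
m_dot = Q_total / (cp * dT) = 91.56 / (4186 * 9.44) = 0.002317 kg/s

0.002317 kg/s


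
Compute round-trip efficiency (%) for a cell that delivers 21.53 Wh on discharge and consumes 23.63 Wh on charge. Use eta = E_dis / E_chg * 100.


eta_e = E_dis / E_chg * 100 = 21.53 / 23.63 * 100 = 91.11%

91.11%


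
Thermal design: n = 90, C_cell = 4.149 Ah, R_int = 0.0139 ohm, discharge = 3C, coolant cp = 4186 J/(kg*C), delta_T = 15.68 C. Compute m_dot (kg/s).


Step 1: I = 3 * 4.149 = 12.447 A
Step 2: Q_cell = I^2 * R = 12.447^2 * 0.0139 = 2.1535 W
Step 3: Q_total = 90 * 2.1535 = 193.82 W
Step 4: m_dot = Q_total / (cp * dT) = 193.82 / (4186 * 15.68) = 0.002953 kg/s

0.002953 kg/s


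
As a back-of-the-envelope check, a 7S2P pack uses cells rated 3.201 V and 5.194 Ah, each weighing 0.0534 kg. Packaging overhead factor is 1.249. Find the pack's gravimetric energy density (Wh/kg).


Step 1: V_pack = 7 * 3.201 = 22.407 V
Step 2: C_pack = 2 * 5.194 = 10.388 Ah
Step 3: E_pack = V_pack * C_pack = 22.407 * 10.388 = 232.76 Wh
Step 4: m_pack = 7 * 2 * 0.0534 * 1.249 = 0.93375 kg
Step 5: ED = E_pack / m_pack = 232.76 / 0.93375 = 249.3 Wh/kg

249.3 Wh/kg


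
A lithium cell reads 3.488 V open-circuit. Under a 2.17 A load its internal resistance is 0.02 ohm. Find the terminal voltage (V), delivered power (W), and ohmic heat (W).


Step 1: V_terminal = OCV - I*R = 3.488 - 2.17 * 0.02 = 3.4446 V
Step 2: P_out = V_terminal * I = 3.4446 * 2.17 = 7.475 W
Step 3: Q = I^2 * R = 2.17^2 * 0.02 = 0.09418 W

V=3.4446 V, P=7.475 W, Q=0.09418 W


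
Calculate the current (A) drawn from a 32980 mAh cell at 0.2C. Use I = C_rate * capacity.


Convert: capacity = 32980 mAh = 32.98 Ah
At 0.2C: I = 0.2 * 32.98 Ah = 6.596 A

6.596 A


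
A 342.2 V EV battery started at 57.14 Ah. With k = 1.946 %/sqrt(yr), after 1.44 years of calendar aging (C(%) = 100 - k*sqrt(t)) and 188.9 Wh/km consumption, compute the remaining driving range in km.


Step 1: capacity retention = 100 - 1.946 * sqrt(1.44) = 100 - 1.946 * 1.2 = 97.665%
Step 2: C_now = 57.14 * 97.665/100 = 55.806 Ah
Step 3: E_pack = V * C_now = 342.2 * 55.806 = 19097 Wh
Step 4: range = E_pack / consumption = 19097 / 188.9 = 101.1 km

101.1 km


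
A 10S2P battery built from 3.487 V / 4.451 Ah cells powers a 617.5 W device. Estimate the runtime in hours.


Step 1: E_pack = Ns * V_cell * Np * C_cell = 10 * 3.487 * 2 * 4.451 = 310.41 Wh
Step 2: t = E_pack / P = 310.41 / 617.5 = 0.5027 hr

0.5027 hr
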